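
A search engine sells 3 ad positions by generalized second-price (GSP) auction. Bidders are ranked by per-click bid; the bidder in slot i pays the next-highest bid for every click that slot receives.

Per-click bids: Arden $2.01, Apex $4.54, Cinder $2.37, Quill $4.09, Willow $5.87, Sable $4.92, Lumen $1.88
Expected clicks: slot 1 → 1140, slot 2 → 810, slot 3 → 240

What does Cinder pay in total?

Cinder pays $0.00

Sorting advertisers: $5.87 (Willow) > $4.92 (Sable) > $4.54 (Apex) > $4.09 (Quill) > …
Cinder ranks below slot 3 → no slot, pays nothing.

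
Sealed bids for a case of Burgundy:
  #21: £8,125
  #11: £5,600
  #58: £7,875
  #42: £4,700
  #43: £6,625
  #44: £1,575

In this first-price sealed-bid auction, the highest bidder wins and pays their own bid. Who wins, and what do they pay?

#21 pays £8,125

Rule: the highest bidder wins and pays their own bid.
Bids in order: 8,125 (#21) > 7,875 (#58) > 6,625 (#43) > 5,600 (#11) > 4,700 (#42) > 1,575 (#44)
#21 has the highest bid and pays exactly that: £8,125.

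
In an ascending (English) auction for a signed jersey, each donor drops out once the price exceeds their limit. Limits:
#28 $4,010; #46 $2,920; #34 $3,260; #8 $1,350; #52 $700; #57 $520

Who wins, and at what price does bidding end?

#28 wins at $3,260

Sorting limits: 4,010 (#28) > 3,260 (#34) > 2,920 (#46) > 1,350 (#8) > 700 (#52) > 520 (#57)
Bidding ends when #34 exits at $3,260; #28 takes it.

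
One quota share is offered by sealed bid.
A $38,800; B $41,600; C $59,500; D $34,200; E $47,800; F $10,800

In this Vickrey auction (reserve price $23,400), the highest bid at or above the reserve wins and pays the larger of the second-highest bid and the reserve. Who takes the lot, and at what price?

C pays $47,800

Sorting bids: 59,500 (C) > 47,800 (E) > 41,600 (B) > 38,800 (A) > 34,200 (D) > 10,800 (F)
Highest eligible bid: C at $59,500.
Second-highest bid $47,800 exceeds the reserve $23,400 → payment $47,800.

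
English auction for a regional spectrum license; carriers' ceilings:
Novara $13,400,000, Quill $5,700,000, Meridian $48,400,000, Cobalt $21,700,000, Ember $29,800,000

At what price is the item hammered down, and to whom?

Meridian wins at $29,800,000

Rule: the price rises until one bidder remains; the winner pays the price at which the last rival dropped out.
Limits in order: 48,400,000 (Meridian) > 29,800,000 (Ember) > 21,700,000 (Cobalt) > 13,400,000 (Novara) > 5,700,000 (Quill)
Once the price passes $29,800,000, only Meridian is left; the hammer falls at Ember's limit of $29,800,000.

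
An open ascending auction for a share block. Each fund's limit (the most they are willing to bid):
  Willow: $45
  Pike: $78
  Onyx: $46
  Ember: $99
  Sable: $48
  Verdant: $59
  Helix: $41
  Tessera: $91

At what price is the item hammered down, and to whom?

Limits in order: 99 (Ember) > 91 (Tessera) > 78 (Pike) > 59 (Verdant) > 48 (Sable) > 46 (Onyx) > …
Tessera is the last rival to drop out, at $91; Ember remains and wins at that price.

Ember wins at $91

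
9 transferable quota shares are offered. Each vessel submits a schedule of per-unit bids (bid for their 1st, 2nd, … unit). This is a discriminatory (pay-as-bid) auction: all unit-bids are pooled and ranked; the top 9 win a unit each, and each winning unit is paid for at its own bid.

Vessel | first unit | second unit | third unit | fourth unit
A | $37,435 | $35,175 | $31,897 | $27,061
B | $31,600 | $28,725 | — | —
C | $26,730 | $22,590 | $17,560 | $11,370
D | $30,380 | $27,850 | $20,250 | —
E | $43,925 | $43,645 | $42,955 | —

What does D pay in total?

All unit-bids, highest first — top 9: 43,925 (E-1), 43,645 (E-2), 42,955 (E-3), 37,435 (A-1), 35,175 (A-2), 31,897 (A-3), 31,600 (B-1), 30,380 (D-1), 28,725 (B-2)
Next rejected bid: $27,850 (not a price — pay-as-bid).
D's winning unit-bids: 30,380 = $30,380.

D pays $30,380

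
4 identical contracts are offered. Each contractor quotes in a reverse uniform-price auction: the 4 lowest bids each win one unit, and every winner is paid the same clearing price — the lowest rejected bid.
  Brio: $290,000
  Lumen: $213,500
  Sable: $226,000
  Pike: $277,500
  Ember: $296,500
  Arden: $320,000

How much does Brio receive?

Brio is paid $296,500

Bids ranked low→high: 213,500 (Lumen), 226,000 (Sable), 277,500 (Pike), 290,000 (Brio), 296,500 (Ember), 320,000 (Arden)
Lowest 4: Lumen, Sable, Pike, Brio.
Clearing price = lowest rejected bid = $296,500.
Brio wins → is paid $296,500.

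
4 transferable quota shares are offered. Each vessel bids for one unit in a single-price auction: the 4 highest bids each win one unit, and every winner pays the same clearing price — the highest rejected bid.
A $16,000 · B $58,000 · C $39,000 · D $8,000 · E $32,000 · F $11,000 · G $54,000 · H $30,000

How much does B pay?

Bids ranked high→low: 58,000 (B), 54,000 (G), 39,000 (C), 32,000 (E), 30,000 (H), 16,000 (A), …
Winners (4 units): B, G, C, E.
Clearing price = highest rejected bid = $30,000.
B wins → pays $30,000.

B pays $30,000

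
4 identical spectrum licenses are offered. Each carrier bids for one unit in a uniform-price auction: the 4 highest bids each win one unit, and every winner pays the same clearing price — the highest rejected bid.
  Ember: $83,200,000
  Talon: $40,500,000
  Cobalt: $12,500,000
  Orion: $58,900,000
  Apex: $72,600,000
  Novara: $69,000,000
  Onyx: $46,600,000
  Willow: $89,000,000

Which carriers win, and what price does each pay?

Willow, Ember, Apex, Novara; each pays $58,900,000

Bids ranked high→low: 89,000,000 (Willow), 83,200,000 (Ember), 72,600,000 (Apex), 69,000,000 (Novara), 58,900,000 (Orion), 46,600,000 (Onyx), …
The 4 highest are Willow, Ember, Apex, Novara.
First losing bid is Orion's $58,900,000, which sets the uniform price.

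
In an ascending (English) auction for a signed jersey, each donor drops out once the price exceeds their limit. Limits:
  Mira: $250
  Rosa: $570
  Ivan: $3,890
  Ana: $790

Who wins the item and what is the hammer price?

Ivan wins at $790

Rule: the price rises until one bidder remains; the winner pays the price at which the last rival dropped out.
Sorting limits: 3,890 (Ivan) > 790 (Ana) > 570 (Rosa) > 250 (Mira)
Bidding ends when Ana exits at $790; Ivan takes it.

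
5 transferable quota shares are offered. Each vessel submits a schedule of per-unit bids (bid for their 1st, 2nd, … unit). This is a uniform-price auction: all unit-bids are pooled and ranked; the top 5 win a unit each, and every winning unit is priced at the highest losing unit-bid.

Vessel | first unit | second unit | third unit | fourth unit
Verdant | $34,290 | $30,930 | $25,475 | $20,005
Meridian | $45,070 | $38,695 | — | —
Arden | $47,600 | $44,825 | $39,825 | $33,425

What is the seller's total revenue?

Total revenue: $171,450

Pooled unit-bids ranked (top 5): 47,600 (Arden-1), 45,070 (Meridian-1), 44,825 (Arden-2), 39,825 (Arden-3), 38,695 (Meridian-2)
Highest rejected unit-bid = $34,290.
Allocation: Arden 3, Meridian 2. Every unit priced at $34,290.
Revenue = 5 × 34,290 = $171,450.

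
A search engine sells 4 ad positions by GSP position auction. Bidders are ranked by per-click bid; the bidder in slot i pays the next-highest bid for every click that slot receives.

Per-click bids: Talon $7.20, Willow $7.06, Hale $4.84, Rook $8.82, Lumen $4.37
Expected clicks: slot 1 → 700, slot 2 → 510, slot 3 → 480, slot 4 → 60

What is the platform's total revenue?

Per-click bids in order: $8.82 (Rook) > $7.20 (Talon) > $7.06 (Willow) > $4.84 (Hale) > $4.37 (Lumen)
Slot 1: Rook pays $7.20 × 700 = $5040.00
Slot 2: Talon pays $7.06 × 510 = $3600.60
Slot 3: Willow pays $4.84 × 480 = $2323.20
Slot 4: Hale pays $4.37 × 60 = $262.20
Total = $11226.00

Total revenue: $11226.00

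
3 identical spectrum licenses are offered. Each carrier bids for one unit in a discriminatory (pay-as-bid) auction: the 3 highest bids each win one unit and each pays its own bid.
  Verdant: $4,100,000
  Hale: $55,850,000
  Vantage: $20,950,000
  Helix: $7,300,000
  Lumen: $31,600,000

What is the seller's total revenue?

Total revenue: $108,400,000

Sorting: 55,850,000 (Hale), 31,600,000 (Lumen), 20,950,000 (Vantage), 7,300,000 (Helix), 4,100,000 (Verdant)
Top 3: Hale, Lumen, Vantage.
Total revenue = 55,850,000 + 31,600,000 + 20,950,000 = $108,400,000.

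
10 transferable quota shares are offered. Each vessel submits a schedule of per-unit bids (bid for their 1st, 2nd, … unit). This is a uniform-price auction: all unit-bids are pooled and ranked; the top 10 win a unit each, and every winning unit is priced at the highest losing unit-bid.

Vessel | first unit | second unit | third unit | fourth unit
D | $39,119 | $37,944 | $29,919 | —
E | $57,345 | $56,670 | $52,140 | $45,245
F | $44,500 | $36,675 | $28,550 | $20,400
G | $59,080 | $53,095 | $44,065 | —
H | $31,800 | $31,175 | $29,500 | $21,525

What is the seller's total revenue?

Total revenue: $366,750

Merging the schedules and taking the best 10: 59,080 (G-1), 57,345 (E-1), 56,670 (E-2), 53,095 (G-2), 52,140 (E-3), 45,245 (E-4), 44,500 (F-1), 44,065 (G-3), 39,119 (D-1), 37,944 (D-2)
Highest rejected unit-bid = $36,675.
Allocation: D 2, E 4, F 1, G 3. Every unit priced at $36,675.
Revenue = 10 × 36,675 = $366,750.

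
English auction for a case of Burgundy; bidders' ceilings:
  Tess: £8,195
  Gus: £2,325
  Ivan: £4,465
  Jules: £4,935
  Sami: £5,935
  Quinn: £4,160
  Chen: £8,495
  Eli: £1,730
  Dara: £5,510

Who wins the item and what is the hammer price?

Chen wins at £8,195

Sorting limits: 8,495 (Chen) > 8,195 (Tess) > 5,935 (Sami) > 5,510 (Dara) > 4,935 (Jules) > 4,465 (Ivan) > …
Bidding ends when Tess exits at £8,195; Chen takes it.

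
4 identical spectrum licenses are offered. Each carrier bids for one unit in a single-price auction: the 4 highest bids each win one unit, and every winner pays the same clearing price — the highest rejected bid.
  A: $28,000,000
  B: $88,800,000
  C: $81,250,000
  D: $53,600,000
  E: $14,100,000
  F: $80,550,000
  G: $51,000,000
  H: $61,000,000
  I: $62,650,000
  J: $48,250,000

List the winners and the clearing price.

Sorting: 88,800,000 (B), 81,250,000 (C), 80,550,000 (F), 62,650,000 (I), 61,000,000 (H), 53,600,000 (D), …
Winners (4 units): B, C, F, I.
First losing bid is H's $61,000,000, which sets the uniform price.

B, C, F, I; each pays $61,000,000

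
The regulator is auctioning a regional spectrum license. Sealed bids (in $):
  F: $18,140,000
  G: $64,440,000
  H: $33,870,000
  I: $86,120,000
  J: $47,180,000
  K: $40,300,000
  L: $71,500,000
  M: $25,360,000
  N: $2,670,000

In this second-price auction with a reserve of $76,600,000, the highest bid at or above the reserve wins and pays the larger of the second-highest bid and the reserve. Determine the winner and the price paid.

Sorting bids: 86,120,000 (I) > 71,500,000 (L) > 64,440,000 (G) > 47,180,000 (J) > 40,300,000 (K) > 33,870,000 (H) > …
I has the top bid at or above the reserve ($86,120,000).
max(second-highest $71,500,000, reserve $76,600,000) = $76,600,000.

I pays $76,600,000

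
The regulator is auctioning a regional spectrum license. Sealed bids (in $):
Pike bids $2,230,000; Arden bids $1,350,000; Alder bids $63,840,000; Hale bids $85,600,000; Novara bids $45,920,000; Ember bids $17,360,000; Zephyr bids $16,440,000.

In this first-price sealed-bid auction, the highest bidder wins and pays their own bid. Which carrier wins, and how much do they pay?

First-price sealed-bid auction: the highest bidder wins and pays their own bid.
Sorting bids: 85,600,000 (Hale) > 63,840,000 (Alder) > 45,920,000 (Novara) > 17,360,000 (Ember) > 16,440,000 (Zephyr) > 2,230,000 (Pike) > …
Hale has the highest bid and pays exactly that: $85,600,000.

Hale pays $85,600,000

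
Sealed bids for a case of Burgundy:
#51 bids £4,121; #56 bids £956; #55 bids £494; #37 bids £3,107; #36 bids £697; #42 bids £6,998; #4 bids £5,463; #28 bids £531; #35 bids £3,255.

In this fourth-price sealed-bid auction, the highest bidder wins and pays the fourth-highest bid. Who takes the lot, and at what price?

Bids ranked: 6,998 (#42) > 5,463 (#4) > 4,121 (#51) > 3,255 (#35) > 3,107 (#37) > 956 (#56) > …
#42 is highest; pays the fourth-highest bid, £3,255.

#42 pays £3,255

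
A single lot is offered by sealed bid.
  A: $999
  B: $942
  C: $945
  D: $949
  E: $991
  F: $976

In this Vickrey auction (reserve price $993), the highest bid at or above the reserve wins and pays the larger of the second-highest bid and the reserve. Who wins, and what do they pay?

A pays $993

Rule: the highest bid at or above the reserve wins and pays the larger of the second-highest bid and the reserve.
Bids ranked: 999 (A) > 991 (E) > 976 (F) > 949 (D) > 945 (C) > 942 (B)
A has the top bid at or above the reserve ($999).
max(second-highest $991, reserve $993) = $993.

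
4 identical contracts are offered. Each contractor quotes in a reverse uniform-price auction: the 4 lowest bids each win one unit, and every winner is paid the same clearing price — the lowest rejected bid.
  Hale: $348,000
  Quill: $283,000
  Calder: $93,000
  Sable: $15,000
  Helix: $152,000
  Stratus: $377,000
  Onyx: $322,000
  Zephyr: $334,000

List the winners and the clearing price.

Sable, Calder, Helix, Quill; each is paid $322,000

Sorting: 15,000 (Sable), 93,000 (Calder), 152,000 (Helix), 283,000 (Quill), 322,000 (Onyx), 334,000 (Zephyr), …
Winners (4 units): Sable, Calder, Helix, Quill.
First losing bid is Onyx's $322,000, which sets the uniform price.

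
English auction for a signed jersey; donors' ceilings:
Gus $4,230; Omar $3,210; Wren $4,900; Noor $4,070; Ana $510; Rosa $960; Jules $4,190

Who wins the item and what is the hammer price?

Rule: the price rises until one bidder remains; the winner pays the price at which the last rival dropped out.
Sorting limits: 4,900 (Wren) > 4,230 (Gus) > 4,190 (Jules) > 4,070 (Noor) > 3,210 (Omar) > 960 (Rosa) > …
Once the price passes $4,230, only Wren is left; the hammer falls at Gus's limit of $4,230.

Wren wins at $4,230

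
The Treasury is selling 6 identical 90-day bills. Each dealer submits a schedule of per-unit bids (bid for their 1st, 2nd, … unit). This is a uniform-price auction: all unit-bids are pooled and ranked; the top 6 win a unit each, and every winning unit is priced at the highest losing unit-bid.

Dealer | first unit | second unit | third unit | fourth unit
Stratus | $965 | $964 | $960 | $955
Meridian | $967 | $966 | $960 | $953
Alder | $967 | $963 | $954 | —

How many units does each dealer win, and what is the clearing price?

Merging the schedules and taking the best 6: 967 (Meridian-1), 967 (Alder-1), 966 (Meridian-2), 965 (Stratus-1), 964 (Stratus-2), 963 (Alder-2)
Highest rejected unit-bid = $960.
Allocation: Alder 2, Meridian 2, Stratus 2.

Alder 2, Meridian 2, Stratus 2; clearing price $960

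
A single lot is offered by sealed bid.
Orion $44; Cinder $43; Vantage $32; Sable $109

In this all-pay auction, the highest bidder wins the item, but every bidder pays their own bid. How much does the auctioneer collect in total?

Bids in order: 109 (Sable) > 44 (Orion) > 43 (Cinder) > 32 (Vantage)
Every bidder forfeits their bid regardless of winning.
Revenue = 44 + 43 + 32 + 109 = $228.

Total revenue: $228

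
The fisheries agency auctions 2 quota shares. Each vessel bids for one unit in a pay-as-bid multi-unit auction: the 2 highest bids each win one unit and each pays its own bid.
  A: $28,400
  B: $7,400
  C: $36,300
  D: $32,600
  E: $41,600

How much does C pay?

C pays $36,300

Ordering the bids: 41,600 (E), 36,300 (C), 32,600 (D), 28,400 (A), …
The 2 highest are E, C.
C wins → own bid $36,300.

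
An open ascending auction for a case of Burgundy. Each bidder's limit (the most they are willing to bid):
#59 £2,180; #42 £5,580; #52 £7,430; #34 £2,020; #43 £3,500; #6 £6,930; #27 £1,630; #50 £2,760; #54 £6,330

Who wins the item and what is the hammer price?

Rule: the price rises until one bidder remains; the winner pays the price at which the last rival dropped out.
Limits in order: 7,430 (#52) > 6,930 (#6) > 6,330 (#54) > 5,580 (#42) > 3,500 (#43) > 2,760 (#50) > …
#6 is the last rival to drop out, at £6,930; #52 remains and wins at that price.

#52 wins at £6,930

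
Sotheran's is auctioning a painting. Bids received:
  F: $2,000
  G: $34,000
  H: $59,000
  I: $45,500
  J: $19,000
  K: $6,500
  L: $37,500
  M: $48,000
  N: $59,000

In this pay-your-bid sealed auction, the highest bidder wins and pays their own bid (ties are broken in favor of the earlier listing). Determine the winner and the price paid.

H pays $59,000

Rule: the highest bidder wins and pays their own bid.
Bids in order: 59,000 (H) > 59,000 (N) > 48,000 (M) > 45,500 (I) > 37,500 (L) > 34,000 (G) > …
H and N tie at $59,000; tie-break gives it to H.
H is highest → pays own bid, $59,000.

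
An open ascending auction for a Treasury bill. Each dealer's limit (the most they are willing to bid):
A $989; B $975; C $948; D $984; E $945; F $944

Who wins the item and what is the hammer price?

Limits in order: 989 (A) > 984 (D) > 975 (B) > 948 (C) > 945 (E) > 944 (F)
Once the price passes $984, only A is left; the hammer falls at D's limit of $984.

A wins at $984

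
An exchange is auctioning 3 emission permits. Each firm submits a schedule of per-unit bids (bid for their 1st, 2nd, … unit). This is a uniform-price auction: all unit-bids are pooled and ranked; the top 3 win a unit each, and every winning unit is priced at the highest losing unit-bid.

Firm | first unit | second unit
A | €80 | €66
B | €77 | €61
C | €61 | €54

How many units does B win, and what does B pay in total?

All unit-bids, highest first — top 3: 80 (A-1), 77 (B-1), 66 (A-2)
The (k+1)-th unit-bid is €61.
B wins 1 unit(s) at €61 each.

B: 1 unit, pays €61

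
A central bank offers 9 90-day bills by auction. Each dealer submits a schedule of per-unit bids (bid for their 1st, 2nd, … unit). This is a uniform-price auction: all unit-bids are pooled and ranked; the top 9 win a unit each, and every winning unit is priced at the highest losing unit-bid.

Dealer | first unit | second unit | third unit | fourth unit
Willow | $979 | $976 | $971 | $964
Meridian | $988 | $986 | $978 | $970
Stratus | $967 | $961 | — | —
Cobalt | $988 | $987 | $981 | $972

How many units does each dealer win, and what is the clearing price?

Cobalt 4, Meridian 3, Willow 2; clearing price $971

All unit-bids, highest first — top 9: 988 (Meridian-1), 988 (Cobalt-1), 987 (Cobalt-2), 986 (Meridian-2), 981 (Cobalt-3), 979 (Willow-1), 978 (Meridian-3), 976 (Willow-2), 972 (Cobalt-4)
Highest rejected unit-bid = $971.
Allocation: Cobalt 4, Meridian 3, Willow 2.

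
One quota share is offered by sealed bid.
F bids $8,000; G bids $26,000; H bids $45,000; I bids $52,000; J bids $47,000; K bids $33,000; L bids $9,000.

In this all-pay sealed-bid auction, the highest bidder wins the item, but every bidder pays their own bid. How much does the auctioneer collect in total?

Total revenue: $220,000

Sorting bids: 52,000 (I) > 47,000 (J) > 45,000 (H) > 33,000 (K) > 26,000 (G) > 9,000 (L) > …
Every bidder forfeits their bid regardless of winning.
Revenue = 8,000 + 26,000 + 45,000 + 52,000 + 47,000 + 33,000 + 9,000 = $220,000.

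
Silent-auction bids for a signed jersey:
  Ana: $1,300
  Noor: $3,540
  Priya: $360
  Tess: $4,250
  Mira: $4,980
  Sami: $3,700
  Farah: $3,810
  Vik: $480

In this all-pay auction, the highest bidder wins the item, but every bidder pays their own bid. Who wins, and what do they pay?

Mira pays $4,980

Bids ranked: 4,980 (Mira) > 4,250 (Tess) > 3,810 (Farah) > 3,700 (Sami) > 3,540 (Noor) > 1,300 (Ana) > …
Mira wins with the top bid; all bids are sunk regardless.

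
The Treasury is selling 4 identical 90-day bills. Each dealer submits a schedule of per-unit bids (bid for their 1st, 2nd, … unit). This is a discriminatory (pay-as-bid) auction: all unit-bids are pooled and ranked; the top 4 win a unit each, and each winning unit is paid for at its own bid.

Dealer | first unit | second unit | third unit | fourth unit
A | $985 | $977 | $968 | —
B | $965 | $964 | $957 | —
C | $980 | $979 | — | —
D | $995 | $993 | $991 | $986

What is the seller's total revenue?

Pooled unit-bids ranked (top 4): 995 (D-1), 993 (D-2), 991 (D-3), 986 (D-4)
Next rejected bid: $985 (not a price — pay-as-bid).
Each winning unit pays its own bid.
Revenue = 995 + 993 + 991 + 986 = $3,965.

Total revenue: $3,965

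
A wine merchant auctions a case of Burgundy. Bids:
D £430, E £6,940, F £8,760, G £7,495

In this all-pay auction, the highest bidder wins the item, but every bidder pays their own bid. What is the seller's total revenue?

Total revenue: £23,625

All-pay auction: the highest bidder wins the item, but every bidder pays their own bid.
Sorting bids: 8,760 (F) > 7,495 (G) > 6,940 (E) > 430 (D)
Every bidder forfeits their bid regardless of winning.
Revenue = 430 + 6,940 + 8,760 + 7,495 = £23,625.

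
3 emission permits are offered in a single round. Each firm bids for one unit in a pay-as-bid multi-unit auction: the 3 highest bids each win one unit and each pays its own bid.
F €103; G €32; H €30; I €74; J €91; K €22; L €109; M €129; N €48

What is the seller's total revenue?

Bids ranked high→low: 129 (M), 109 (L), 103 (F), 91 (J), 74 (I), …
Winners (3 units): M, L, F.
Total revenue = 129 + 109 + 103 = €341.

Total revenue: €341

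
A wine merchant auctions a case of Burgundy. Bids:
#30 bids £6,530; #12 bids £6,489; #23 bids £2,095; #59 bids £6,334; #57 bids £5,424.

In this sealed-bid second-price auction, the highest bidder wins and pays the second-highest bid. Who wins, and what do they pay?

Bids ranked: 6,530 (#30) > 6,489 (#12) > 6,334 (#59) > 5,424 (#57) > 2,095 (#23)
#30 is highest; pays the second-highest bid, £6,489.

#30 pays £6,489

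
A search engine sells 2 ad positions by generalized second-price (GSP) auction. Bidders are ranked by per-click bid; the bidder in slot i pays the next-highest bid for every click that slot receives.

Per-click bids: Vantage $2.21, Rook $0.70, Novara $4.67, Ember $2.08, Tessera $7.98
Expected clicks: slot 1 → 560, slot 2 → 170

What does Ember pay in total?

Ember pays $0.00

Sorting advertisers: $7.98 (Tessera) > $4.67 (Novara) > $2.21 (Vantage) > …
Ember ranks below slot 2 → no slot, pays nothing.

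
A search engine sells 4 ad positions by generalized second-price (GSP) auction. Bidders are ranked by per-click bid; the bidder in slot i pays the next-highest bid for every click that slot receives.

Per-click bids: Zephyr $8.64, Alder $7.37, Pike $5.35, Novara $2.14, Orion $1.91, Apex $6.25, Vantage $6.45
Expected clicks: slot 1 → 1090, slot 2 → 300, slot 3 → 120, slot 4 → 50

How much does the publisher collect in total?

Per-click bids in order: $8.64 (Zephyr) > $7.37 (Alder) > $6.45 (Vantage) > $6.25 (Apex) > $5.35 (Pike) > …
Slot 1: Zephyr pays $7.37 × 1090 = $8033.30
Slot 2: Alder pays $6.45 × 300 = $1935.00
Slot 3: Vantage pays $6.25 × 120 = $750.00
Slot 4: Apex pays $5.35 × 50 = $267.50
Total = $10985.80

Total revenue: $10985.80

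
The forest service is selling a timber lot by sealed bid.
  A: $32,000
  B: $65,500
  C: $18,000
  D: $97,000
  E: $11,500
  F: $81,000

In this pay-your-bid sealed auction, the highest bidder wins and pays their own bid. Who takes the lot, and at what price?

Rule: the highest bidder wins and pays their own bid.
Sorting bids: 97,000 (D) > 81,000 (F) > 65,500 (B) > 32,000 (A) > 18,000 (C) > 11,500 (E)
First-price: D pays what they bid, $97,000.

D pays $97,000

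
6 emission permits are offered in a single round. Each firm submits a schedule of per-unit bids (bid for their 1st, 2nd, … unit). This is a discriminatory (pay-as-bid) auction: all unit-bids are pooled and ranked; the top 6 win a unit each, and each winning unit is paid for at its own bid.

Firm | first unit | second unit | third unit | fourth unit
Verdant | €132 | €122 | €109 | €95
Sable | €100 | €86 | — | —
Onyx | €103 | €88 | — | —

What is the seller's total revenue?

All unit-bids, highest first — top 6: 132 (Verdant-1), 122 (Verdant-2), 109 (Verdant-3), 103 (Onyx-1), 100 (Sable-1), 95 (Verdant-4)
Next rejected bid: €88 (not a price — pay-as-bid).
Each winning unit pays its own bid.
Revenue = 132 + 122 + 109 + 103 + 100 + 95 = €661.

Total revenue: €661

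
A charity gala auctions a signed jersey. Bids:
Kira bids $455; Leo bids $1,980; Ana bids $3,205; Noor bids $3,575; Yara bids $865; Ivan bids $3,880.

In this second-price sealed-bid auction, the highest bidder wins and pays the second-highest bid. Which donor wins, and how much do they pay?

Ivan pays $3,575

Bids in order: 3,880 (Ivan) > 3,575 (Noor) > 3,205 (Ana) > 1,980 (Leo) > 865 (Yara) > 455 (Kira)
Ivan is highest; pays the second-highest bid, $3,575.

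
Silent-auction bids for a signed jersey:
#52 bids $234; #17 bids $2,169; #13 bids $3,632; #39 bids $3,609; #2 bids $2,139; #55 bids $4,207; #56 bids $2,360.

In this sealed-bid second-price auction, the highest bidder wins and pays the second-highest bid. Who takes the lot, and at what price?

#55 pays $3,632

Sorting bids: 4,207 (#55) > 3,632 (#13) > 3,609 (#39) > 2,360 (#56) > 2,169 (#17) > 2,139 (#2) > …
Second-price: #55 pays #13's bid of $3,632.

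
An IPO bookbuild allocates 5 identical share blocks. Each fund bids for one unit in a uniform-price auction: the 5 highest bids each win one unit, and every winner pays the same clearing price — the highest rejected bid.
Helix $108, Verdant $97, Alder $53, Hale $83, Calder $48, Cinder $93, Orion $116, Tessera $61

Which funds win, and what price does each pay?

Bids ranked high→low: 116 (Orion), 108 (Helix), 97 (Verdant), 93 (Cinder), 83 (Hale), 61 (Tessera), 53 (Alder), …
Top 5: Orion, Helix, Verdant, Cinder, Hale.
First losing bid is Tessera's $61, which sets the uniform price.

Orion, Helix, Verdant, Cinder, Hale; each pays $61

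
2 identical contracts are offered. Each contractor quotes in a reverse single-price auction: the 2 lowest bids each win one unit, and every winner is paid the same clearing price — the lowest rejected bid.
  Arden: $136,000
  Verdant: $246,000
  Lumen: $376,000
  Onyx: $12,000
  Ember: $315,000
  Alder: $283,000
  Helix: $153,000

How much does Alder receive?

Alder is paid $0

Bids ranked low→high: 12,000 (Onyx), 136,000 (Arden), 153,000 (Helix), 246,000 (Verdant), …
The 2 lowest are Onyx, Arden.
Clearing price = lowest rejected bid = $153,000.
Alder does not win → is paid $0.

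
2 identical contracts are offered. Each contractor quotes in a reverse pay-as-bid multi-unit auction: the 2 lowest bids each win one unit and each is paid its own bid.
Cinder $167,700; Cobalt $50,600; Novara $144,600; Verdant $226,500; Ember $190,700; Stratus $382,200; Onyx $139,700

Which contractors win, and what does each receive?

Cobalt $50,600, Onyx $139,700

Ordering the bids: 50,600 (Cobalt), 139,700 (Onyx), 144,600 (Novara), 167,700 (Cinder), …
Lowest 2: Cobalt, Onyx.
Each winner is paid its own bid: Cobalt $50,600, Onyx $139,700.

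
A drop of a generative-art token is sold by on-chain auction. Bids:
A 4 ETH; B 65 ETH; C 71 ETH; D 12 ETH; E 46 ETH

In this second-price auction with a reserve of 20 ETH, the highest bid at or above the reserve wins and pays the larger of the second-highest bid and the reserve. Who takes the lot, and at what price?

C pays 65 ETH

Sorting bids: 71 (C) > 65 (B) > 46 (E) > 12 (D) > 4 (A)
Highest eligible bid: C at 71 ETH.
Second-highest bid 65 ETH exceeds the reserve 20 ETH → payment 65 ETH.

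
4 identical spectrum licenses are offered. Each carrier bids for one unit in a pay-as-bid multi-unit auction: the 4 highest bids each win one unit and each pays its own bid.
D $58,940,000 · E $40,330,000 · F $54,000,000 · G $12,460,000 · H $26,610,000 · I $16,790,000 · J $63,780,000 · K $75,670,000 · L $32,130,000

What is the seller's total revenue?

Total revenue: $252,390,000

Sorting: 75,670,000 (K), 63,780,000 (J), 58,940,000 (D), 54,000,000 (F), 40,330,000 (E), 32,130,000 (L), …
The 4 highest are K, J, D, F.
Total revenue = 75,670,000 + 63,780,000 + 58,940,000 + 54,000,000 = $252,390,000.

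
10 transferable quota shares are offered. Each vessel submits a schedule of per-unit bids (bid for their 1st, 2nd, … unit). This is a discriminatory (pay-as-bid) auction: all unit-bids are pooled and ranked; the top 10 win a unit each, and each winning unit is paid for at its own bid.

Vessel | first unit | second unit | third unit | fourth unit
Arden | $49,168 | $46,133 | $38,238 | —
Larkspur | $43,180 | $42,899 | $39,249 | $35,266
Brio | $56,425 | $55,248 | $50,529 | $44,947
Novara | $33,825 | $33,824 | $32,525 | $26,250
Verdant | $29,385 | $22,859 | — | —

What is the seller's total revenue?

Pooled unit-bids ranked (top 10): 56,425 (Brio-1), 55,248 (Brio-2), 50,529 (Brio-3), 49,168 (Arden-1), 46,133 (Arden-2), 44,947 (Brio-4), 43,180 (Larkspur-1), 42,899 (Larkspur-2), 39,249 (Larkspur-3), 38,238 (Arden-3)
Next rejected bid: $35,266 (not a price — pay-as-bid).
Each winning unit pays its own bid.
Revenue = 56,425 + 55,248 + 50,529 + 49,168 + 46,133 + 44,947 + 43,180 + 42,899 + 39,249 + 38,238 = $466,016.

Total revenue: $466,016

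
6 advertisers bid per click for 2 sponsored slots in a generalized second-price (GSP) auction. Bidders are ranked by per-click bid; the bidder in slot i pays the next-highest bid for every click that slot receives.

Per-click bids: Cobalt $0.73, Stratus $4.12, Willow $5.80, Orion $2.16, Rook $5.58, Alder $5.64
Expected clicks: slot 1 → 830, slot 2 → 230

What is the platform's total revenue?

Per-click bids in order: $5.80 (Willow) > $5.64 (Alder) > $5.58 (Rook) > …
Slot 1: Willow pays $5.64 × 830 = $4681.20
Slot 2: Alder pays $5.58 × 230 = $1283.40
Total = $5964.60

Total revenue: $5964.60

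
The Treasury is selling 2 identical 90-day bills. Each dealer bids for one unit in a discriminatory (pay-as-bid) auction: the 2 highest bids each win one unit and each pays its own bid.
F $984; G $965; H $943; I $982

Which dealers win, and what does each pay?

F $984, I $982

Sorting: 984 (F), 982 (I), 965 (G), 943 (H)
Winners (2 units): F, I.
Each winner pays its own bid: F $984, I $982.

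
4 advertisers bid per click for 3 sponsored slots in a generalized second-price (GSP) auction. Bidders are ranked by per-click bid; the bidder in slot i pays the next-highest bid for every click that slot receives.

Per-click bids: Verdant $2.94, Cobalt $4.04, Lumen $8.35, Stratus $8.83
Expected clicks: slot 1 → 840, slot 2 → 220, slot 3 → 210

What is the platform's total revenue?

Total revenue: $8520.20

Per-click bids in order: $8.83 (Stratus) > $8.35 (Lumen) > $4.04 (Cobalt) > $2.94 (Verdant)
Slot 1: Stratus pays $8.35 × 840 = $7014.00
Slot 2: Lumen pays $4.04 × 220 = $888.80
Slot 3: Cobalt pays $2.94 × 210 = $617.40
Total = $8520.20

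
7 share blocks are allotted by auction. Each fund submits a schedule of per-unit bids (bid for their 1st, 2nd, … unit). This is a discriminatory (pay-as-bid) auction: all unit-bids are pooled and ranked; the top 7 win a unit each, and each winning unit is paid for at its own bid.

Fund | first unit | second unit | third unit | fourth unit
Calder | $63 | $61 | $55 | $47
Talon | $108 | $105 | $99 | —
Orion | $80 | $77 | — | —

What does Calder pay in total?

Calder pays $124

Merging the schedules and taking the best 7: 108 (Talon-1), 105 (Talon-2), 99 (Talon-3), 80 (Orion-1), 77 (Orion-2), 63 (Calder-1), 61 (Calder-2)
Next rejected bid: $55 (not a price — pay-as-bid).
Calder's winning unit-bids: 63 + 61 = $124.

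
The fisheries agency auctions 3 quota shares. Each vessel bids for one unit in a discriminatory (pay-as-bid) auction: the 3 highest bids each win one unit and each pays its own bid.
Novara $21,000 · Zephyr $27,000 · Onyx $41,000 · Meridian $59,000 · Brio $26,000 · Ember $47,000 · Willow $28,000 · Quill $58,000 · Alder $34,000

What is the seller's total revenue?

Total revenue: $164,000

Bids ranked high→low: 59,000 (Meridian), 58,000 (Quill), 47,000 (Ember), 41,000 (Onyx), 34,000 (Alder), …
Winners (3 units): Meridian, Quill, Ember.
Total revenue = 59,000 + 58,000 + 47,000 = $164,000.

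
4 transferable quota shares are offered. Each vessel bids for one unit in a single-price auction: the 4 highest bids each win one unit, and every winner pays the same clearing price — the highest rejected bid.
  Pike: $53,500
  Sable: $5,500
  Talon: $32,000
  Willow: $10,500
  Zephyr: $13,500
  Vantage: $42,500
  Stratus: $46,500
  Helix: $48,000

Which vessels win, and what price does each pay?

Bids ranked high→low: 53,500 (Pike), 48,000 (Helix), 46,500 (Stratus), 42,500 (Vantage), 32,000 (Talon), 13,500 (Zephyr), …
Winners (4 units): Pike, Helix, Stratus, Vantage.
Highest unsuccessful bid: $32,000 → clearing price.

Pike, Helix, Stratus, Vantage; each pays $32,000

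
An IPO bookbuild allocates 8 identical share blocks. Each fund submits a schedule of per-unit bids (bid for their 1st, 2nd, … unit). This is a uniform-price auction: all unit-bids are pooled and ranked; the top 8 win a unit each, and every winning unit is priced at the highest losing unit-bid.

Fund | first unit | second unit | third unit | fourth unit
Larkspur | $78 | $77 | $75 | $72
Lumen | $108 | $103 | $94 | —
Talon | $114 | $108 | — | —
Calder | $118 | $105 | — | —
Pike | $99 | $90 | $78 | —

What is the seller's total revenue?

Pooled unit-bids ranked (top 8): 118 (Calder-1), 114 (Talon-1), 108 (Lumen-1), 108 (Talon-2), 105 (Calder-2), 103 (Lumen-2), 99 (Pike-1), 94 (Lumen-3)
Highest rejected unit-bid = $90.
Allocation: Calder 2, Lumen 3, Pike 1, Talon 2. Every unit priced at $90.
Revenue = 8 × 90 = $720.

Total revenue: $720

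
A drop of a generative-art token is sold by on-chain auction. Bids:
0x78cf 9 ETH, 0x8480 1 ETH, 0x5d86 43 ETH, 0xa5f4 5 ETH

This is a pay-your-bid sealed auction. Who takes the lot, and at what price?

Bids in order: 43 (0x5d86) > 9 (0x78cf) > 5 (0xa5f4) > 1 (0x8480)
0x5d86 is highest → pays own bid, 43 ETH.

0x5d86 pays 43 ETH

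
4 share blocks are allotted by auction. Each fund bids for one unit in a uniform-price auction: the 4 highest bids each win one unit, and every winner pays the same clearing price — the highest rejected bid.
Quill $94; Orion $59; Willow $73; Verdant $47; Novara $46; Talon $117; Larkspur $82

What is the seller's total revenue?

Total revenue: $236

Sorting: 117 (Talon), 94 (Quill), 82 (Larkspur), 73 (Willow), 59 (Orion), 47 (Verdant), …
Top 4: Talon, Quill, Larkspur, Willow.
Clearing price = highest rejected bid = $59.
Total revenue = 4 × $59 = $236.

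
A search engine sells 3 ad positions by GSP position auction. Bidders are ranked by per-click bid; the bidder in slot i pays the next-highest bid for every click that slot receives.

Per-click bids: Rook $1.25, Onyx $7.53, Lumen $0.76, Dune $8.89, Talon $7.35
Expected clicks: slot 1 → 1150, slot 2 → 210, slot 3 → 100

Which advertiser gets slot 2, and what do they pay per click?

Per-click bids in order: $8.89 (Dune) > $7.53 (Onyx) > $7.35 (Talon) > $1.25 (Rook) > …
Slot 2 goes to the second-ranked bidder, Onyx, who pays the next bid down: $7.35/click.

Onyx; $7.35 per click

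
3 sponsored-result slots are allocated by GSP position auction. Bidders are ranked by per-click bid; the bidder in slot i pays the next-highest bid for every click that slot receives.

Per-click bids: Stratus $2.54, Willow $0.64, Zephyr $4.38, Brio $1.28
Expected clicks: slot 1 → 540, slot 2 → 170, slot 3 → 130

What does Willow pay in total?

Willow pays $0.00

Per-click bids in order: $4.38 (Zephyr) > $2.54 (Stratus) > $1.28 (Brio) > $0.64 (Willow)
Willow ranks below slot 3 → no slot, pays nothing.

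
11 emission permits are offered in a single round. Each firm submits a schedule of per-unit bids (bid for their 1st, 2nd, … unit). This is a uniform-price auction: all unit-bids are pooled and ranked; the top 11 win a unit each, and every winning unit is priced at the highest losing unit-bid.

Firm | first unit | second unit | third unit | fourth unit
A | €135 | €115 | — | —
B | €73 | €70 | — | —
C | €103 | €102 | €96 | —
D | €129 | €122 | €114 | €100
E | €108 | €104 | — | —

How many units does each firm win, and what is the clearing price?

A 2, C 3, D 4, E 2; clearing price €73

Merging the schedules and taking the best 11: 135 (A-1), 129 (D-1), 122 (D-2), 115 (A-2), 114 (D-3), 108 (E-1), 104 (E-2), 103 (C-1), 102 (C-2), 100 (D-4), 96 (C-3)
First bid not allocated: €73.
Allocation: A 2, C 3, D 4, E 2.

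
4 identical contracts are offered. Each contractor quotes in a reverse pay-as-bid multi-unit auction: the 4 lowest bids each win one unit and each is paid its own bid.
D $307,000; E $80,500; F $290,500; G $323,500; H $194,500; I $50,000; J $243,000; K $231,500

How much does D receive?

Bids ranked low→high: 50,000 (I), 80,500 (E), 194,500 (H), 231,500 (K), 243,000 (J), 290,500 (F), …
Lowest 4: I, E, H, K.
D does not win → $0.

D is paid $0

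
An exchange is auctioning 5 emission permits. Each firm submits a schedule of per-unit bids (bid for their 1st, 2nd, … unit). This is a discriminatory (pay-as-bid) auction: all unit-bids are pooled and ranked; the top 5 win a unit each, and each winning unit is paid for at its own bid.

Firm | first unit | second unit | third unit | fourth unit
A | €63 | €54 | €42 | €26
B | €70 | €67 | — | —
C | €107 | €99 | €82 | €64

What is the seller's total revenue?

Pooled unit-bids ranked (top 5): 107 (C-1), 99 (C-2), 82 (C-3), 70 (B-1), 67 (B-2)
Next rejected bid: €64 (not a price — pay-as-bid).
Each winning unit pays its own bid.
Revenue = 107 + 99 + 82 + 70 + 67 = €425.

Total revenue: €425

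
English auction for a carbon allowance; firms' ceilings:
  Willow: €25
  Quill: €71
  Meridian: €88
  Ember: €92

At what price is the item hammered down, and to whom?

Ember wins at €88

Rule: the price rises until one bidder remains; the winner pays the price at which the last rival dropped out.
Limits ranked: 92 (Ember) > 88 (Meridian) > 71 (Quill) > 25 (Willow)
Bidding ends when Meridian exits at €88; Ember takes it.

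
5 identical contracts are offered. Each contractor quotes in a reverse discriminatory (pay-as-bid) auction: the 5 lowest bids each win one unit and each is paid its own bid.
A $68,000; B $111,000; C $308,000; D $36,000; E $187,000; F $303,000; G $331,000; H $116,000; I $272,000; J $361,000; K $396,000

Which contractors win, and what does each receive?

Sorting: 36,000 (D), 68,000 (A), 111,000 (B), 116,000 (H), 187,000 (E), 272,000 (I), 303,000 (F), …
Lowest 5: D, A, B, H, E.
Each winner is paid its own bid: D $36,000, A $68,000, B $111,000, H $116,000, E $187,000.

D $36,000, A $68,000, B $111,000, H $116,000, E $187,000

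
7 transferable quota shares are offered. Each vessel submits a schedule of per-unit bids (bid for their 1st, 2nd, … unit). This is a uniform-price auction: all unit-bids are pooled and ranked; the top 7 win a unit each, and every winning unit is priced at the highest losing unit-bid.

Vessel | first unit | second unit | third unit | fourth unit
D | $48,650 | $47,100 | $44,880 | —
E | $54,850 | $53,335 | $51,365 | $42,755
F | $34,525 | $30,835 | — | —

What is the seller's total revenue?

Pooled unit-bids ranked (top 7): 54,850 (E-1), 53,335 (E-2), 51,365 (E-3), 48,650 (D-1), 47,100 (D-2), 44,880 (D-3), 42,755 (E-4)
The (k+1)-th unit-bid is $34,525.
Allocation: D 3, E 4. Every unit priced at $34,525.
Revenue = 7 × 34,525 = $241,675.

Total revenue: $241,675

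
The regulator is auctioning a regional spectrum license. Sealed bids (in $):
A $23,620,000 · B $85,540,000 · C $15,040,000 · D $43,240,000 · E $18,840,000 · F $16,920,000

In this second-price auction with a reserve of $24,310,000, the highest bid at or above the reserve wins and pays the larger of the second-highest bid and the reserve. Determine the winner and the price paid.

Sorting bids: 85,540,000 (B) > 43,240,000 (D) > 23,620,000 (A) > 18,840,000 (E) > 16,920,000 (F) > 15,040,000 (C)
B has the top bid at or above the reserve ($85,540,000).
Second-highest bid $43,240,000 exceeds the reserve $24,310,000 → payment $43,240,000.

B pays $43,240,000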